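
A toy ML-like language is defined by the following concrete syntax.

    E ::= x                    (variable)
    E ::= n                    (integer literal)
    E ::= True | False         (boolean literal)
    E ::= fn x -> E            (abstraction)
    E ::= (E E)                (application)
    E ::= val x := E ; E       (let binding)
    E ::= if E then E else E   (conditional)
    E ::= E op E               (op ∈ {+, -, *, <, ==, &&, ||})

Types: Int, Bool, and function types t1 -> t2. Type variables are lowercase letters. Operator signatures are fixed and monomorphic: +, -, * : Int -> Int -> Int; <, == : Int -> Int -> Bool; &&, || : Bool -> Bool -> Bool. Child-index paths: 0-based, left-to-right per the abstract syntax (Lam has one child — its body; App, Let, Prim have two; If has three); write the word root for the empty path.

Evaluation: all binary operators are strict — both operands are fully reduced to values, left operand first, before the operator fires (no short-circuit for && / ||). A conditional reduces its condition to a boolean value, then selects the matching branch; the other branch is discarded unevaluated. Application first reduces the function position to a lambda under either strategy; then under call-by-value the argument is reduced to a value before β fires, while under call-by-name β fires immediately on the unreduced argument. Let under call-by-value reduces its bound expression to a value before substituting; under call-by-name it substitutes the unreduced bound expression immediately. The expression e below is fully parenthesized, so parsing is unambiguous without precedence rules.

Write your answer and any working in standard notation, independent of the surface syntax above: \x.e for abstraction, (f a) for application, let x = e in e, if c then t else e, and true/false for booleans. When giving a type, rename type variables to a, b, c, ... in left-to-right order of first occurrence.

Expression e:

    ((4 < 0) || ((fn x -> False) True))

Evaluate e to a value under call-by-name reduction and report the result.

Working:
step 0: ((4 < 0) || ((\x.false) true))
step 1: [delta@0] (false || ((\x.false) true))
step 2: [beta@1] (false || false)
step 3: [delta@root] false

Answer: false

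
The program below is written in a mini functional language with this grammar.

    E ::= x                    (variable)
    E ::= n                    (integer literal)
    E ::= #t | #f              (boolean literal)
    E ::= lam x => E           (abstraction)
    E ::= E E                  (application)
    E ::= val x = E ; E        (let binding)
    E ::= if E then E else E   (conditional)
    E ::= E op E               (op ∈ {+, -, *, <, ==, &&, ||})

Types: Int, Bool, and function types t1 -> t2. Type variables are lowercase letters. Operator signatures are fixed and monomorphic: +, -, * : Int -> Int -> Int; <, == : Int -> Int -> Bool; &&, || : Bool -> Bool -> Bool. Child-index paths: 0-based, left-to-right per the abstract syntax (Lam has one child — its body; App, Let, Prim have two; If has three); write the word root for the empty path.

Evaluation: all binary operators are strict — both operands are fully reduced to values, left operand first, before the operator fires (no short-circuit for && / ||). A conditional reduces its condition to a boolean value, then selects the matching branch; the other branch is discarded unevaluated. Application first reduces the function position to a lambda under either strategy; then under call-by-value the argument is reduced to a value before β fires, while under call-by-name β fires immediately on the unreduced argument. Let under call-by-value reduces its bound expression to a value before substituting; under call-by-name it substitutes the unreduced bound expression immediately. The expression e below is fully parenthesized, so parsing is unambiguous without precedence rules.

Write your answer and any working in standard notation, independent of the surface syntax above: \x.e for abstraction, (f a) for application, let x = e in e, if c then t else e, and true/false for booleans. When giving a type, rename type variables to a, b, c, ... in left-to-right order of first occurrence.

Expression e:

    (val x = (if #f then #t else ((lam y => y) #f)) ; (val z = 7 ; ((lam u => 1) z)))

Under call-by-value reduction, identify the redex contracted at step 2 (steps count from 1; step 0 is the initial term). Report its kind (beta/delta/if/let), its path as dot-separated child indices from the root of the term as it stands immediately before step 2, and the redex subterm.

Answer: beta at 0 : ((\y.y) false)

Working:
step 0: (let x = (if false then true else ((\y.y) false)) in (let z = 7 in ((\u.1) z)))
step 1: [if@0] (let x = ((\y.y) false) in (let z = 7 in ((\u.1) z)))
step 2: [beta@0] (let x = false in (let z = 7 in ((\u.1) z)))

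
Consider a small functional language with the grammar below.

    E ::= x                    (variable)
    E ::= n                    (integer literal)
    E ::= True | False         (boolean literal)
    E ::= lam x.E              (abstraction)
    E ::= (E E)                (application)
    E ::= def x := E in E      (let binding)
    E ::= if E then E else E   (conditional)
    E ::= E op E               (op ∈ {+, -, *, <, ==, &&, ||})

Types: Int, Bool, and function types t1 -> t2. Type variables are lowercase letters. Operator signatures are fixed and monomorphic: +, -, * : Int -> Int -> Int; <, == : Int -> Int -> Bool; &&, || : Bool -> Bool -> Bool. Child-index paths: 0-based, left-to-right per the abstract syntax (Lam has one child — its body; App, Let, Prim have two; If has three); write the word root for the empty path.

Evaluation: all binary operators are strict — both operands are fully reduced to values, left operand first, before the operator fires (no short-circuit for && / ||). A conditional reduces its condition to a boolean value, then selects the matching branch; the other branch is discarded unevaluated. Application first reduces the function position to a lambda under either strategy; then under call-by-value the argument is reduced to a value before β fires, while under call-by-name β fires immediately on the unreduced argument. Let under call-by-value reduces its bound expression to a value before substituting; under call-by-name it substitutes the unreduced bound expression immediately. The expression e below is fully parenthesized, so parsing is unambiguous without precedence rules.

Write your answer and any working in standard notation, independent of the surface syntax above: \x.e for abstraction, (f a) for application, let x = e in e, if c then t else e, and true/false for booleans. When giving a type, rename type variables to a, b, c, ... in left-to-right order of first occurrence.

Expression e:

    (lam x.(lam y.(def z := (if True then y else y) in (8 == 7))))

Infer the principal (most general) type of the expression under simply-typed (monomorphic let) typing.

Answer: a -> b -> Bool

Working:
  unify Bool ~ Bool
y : b
y : b
  unify b ~ b
let z : b
  unify Int ~ Int
  unify Int ~ Int
\y._ : b -> Bool
\x._ : a -> b -> Bool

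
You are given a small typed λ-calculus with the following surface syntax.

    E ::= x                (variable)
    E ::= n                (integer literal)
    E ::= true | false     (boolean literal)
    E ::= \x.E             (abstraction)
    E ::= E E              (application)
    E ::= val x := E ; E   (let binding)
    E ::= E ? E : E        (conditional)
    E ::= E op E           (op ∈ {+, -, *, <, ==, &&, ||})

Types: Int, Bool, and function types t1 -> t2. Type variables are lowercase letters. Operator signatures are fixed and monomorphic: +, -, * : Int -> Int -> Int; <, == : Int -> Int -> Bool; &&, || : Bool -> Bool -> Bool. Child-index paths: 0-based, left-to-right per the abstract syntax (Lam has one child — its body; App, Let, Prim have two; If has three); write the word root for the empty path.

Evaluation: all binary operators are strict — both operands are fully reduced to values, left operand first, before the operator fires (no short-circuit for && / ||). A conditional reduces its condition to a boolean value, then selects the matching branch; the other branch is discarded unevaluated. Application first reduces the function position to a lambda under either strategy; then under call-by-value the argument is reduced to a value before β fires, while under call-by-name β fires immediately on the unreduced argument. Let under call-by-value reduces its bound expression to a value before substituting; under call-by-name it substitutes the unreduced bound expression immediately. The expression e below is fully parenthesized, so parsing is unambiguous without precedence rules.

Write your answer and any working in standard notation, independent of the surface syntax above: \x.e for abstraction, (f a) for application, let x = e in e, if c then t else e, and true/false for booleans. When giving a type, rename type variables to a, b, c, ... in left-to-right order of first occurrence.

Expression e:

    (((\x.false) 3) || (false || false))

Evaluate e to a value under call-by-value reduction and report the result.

Answer: false

Working:
step 0: (((\x.false) 3) || (false || false))
step 1: [beta@0] (false || (false || false))
step 2: [delta@1] (false || false)
step 3: [delta@root] false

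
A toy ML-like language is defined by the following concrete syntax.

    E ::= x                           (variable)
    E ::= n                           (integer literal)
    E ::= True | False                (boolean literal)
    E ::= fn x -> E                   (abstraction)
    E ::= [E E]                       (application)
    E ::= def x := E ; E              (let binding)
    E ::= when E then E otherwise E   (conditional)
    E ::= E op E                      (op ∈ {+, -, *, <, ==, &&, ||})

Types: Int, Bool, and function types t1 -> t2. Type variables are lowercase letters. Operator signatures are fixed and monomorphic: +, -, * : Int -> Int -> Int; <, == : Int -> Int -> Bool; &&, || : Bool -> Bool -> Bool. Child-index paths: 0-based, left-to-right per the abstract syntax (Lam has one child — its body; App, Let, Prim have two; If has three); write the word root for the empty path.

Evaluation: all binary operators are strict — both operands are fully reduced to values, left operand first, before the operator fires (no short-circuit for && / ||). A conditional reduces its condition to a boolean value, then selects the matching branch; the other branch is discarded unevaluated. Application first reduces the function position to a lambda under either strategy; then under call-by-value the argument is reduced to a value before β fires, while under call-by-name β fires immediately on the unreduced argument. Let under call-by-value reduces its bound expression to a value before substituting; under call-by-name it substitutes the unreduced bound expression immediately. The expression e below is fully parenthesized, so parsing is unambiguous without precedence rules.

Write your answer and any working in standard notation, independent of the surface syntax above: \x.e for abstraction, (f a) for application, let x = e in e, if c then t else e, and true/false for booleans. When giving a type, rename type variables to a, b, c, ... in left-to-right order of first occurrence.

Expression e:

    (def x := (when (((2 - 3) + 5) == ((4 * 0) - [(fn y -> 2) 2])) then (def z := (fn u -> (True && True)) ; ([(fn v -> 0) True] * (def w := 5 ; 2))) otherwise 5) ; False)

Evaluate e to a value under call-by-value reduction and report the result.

Trace:
step 0: (let x = (if (((2 - 3) + 5) == ((4 * 0) - ((\y.2) 2))) then (let z = (\u.(true && true)) in (((\v.0) true) * (let w = 5 in 2))) else 5) in false)
step 1: [delta@0.0.0.0] (let x = (if ((-1 + 5) == ((4 * 0) - ((\y.2) 2))) then (let z = (\u.(true && true)) in (((\v.0) true) * (let w = 5 in 2))) else 5) in false)
step 2: [delta@0.0.0] (let x = (if (4 == ((4 * 0) - ((\y.2) 2))) then (let z = (\u.(true && true)) in (((\v.0) true) * (let w = 5 in 2))) else 5) in false)
step 3: [delta@0.0.1.0] (let x = (if (4 == (0 - ((\y.2) 2))) then (let z = (\u.(true && true)) in (((\v.0) true) * (let w = 5 in 2))) else 5) in false)
step 4: [beta@0.0.1.1] (let x = (if (4 == (0 - 2)) then (let z = (\u.(true && true)) in (((\v.0) true) * (let w = 5 in 2))) else 5) in false)
step 5: [delta@0.0.1] (let x = (if (4 == -2) then (let z = (\u.(true && true)) in (((\v.0) true) * (let w = 5 in 2))) else 5) in false)
step 6: [delta@0.0] (let x = (if false then (let z = (\u.(true && true)) in (((\v.0) true) * (let w = 5 in 2))) else 5) in false)
step 7: [if@0] (let x = 5 in false)
step 8: [let@root] false

Answer: false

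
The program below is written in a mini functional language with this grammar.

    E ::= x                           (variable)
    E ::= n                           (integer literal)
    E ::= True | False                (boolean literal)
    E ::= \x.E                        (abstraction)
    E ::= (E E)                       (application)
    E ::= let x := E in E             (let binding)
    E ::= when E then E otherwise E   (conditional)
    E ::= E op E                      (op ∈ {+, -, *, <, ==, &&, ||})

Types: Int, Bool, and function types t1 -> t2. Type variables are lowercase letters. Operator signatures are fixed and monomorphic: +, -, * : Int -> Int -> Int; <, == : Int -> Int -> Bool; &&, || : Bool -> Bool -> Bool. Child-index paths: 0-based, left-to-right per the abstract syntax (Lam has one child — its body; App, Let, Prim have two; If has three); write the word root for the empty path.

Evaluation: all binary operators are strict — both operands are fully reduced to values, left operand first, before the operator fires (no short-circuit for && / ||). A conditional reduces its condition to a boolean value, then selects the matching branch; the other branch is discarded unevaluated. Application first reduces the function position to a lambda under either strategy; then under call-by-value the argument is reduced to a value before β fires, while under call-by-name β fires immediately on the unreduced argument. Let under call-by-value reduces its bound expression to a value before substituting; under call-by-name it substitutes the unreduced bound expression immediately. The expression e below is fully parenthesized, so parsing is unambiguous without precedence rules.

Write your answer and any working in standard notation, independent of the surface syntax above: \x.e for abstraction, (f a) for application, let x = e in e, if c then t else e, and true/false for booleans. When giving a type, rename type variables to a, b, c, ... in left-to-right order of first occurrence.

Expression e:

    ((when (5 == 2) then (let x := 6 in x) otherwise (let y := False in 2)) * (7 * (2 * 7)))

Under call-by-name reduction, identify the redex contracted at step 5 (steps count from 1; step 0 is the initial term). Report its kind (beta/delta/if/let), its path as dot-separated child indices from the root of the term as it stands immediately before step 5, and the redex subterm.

Answer: delta at 1 : (7 * 14)

Working:
step 0: ((if (5 == 2) then (let x = 6 in x) else (let y = false in 2)) * (7 * (2 * 7)))
step 1: [delta@0.0] ((if false then (let x = 6 in x) else (let y = false in 2)) * (7 * (2 * 7)))
step 2: [if@0] ((let y = false in 2) * (7 * (2 * 7)))
step 3: [let@0] (2 * (7 * (2 * 7)))
step 4: [delta@1.1] (2 * (7 * 14))
step 5: [delta@1] (2 * 98)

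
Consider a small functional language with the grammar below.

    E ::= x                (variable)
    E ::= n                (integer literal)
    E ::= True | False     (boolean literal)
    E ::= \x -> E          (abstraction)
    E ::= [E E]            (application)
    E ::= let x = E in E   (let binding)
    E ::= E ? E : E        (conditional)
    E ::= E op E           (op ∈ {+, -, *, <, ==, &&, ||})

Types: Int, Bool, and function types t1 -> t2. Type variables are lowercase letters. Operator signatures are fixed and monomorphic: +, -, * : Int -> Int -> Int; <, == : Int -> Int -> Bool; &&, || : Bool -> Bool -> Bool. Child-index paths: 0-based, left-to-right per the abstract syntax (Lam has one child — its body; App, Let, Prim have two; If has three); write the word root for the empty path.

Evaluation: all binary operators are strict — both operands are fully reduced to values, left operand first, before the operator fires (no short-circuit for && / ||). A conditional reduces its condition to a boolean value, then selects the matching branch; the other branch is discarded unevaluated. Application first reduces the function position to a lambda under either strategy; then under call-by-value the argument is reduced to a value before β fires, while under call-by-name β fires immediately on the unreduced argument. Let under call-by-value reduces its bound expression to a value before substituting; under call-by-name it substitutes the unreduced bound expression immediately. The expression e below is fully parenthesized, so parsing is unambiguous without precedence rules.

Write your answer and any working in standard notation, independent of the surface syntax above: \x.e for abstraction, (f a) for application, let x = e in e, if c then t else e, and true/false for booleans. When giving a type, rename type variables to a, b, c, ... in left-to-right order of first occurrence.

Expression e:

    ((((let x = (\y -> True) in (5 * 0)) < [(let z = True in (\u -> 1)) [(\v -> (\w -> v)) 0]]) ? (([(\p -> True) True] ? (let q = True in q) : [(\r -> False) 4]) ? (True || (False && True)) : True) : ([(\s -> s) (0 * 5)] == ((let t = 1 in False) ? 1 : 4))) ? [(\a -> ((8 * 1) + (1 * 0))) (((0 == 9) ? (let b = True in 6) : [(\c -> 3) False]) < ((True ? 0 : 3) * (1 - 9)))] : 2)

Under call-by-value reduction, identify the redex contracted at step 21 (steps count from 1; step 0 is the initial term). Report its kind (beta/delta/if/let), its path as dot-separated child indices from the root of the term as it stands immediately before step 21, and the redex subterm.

Answer: delta at 1 : (3 < 0)

Working:
step 0: (if (if ((let x = (\y.true) in (5 * 0)) < ((let z = true in (\u.1)) ((\v.(\w.v)) 0))) then (if (if ((\p.true) true) then (let q = true in q) else ((\r.false) 4)) then (true || (false && true)) else true) else (((\s.s) (0 * 5)) == (if (let t = 1 in false) then 1 else 4))) then ((\a.((8 * 1) + (1 * 0))) ((if (0 == 9) then (let b = true in 6) else ((\c.3) false)) < ((if true then 0 else 3) * (1 - 9)))) else 2)
step 1: [let@0.0.0] (if (if ((5 * 0) < ((let z = true in (\u.1)) ((\v.(\w.v)) 0))) then (if (if ((\p.true) true) then (let q = true in q) else ((\r.false) 4)) then (true || (false && true)) else true) else (((\s.s) (0 * 5)) == (if (let t = 1 in false) then 1 else 4))) then ((\a.((8 * 1) + (1 * 0))) ((if (0 == 9) then (let b = true in 6) else ((\c.3) false)) < ((if true then 0 else 3) * (1 - 9)))) else 2)
step 2: [delta@0.0.0] (if (if (0 < ((let z = true in (\u.1)) ((\v.(\w.v)) 0))) then (if (if ((\p.true) true) then (let q = true in q) else ((\r.false) 4)) then (true || (false && true)) else true) else (((\s.s) (0 * 5)) == (if (let t = 1 in false) then 1 else 4))) then ((\a.((8 * 1) + (1 * 0))) ((if (0 == 9) then (let b = true in 6) else ((\c.3) false)) < ((if true then 0 else 3) * (1 - 9)))) else 2)
step 3: [let@0.0.1.0] (if (if (0 < ((\u.1) ((\v.(\w.v)) 0))) then (if (if ((\p.true) true) then (let q = true in q) else ((\r.false) 4)) then (true || (false && true)) else true) else (((\s.s) (0 * 5)) == (if (let t = 1 in false) then 1 else 4))) then ((\a.((8 * 1) + (1 * 0))) ((if (0 == 9) then (let b = true in 6) else ((\c.3) false)) < ((if true then 0 else 3) * (1 - 9)))) else 2)
step 4: [beta@0.0.1.1] (if (if (0 < ((\u.1) (\w.0))) then (if (if ((\p.true) true) then (let q = true in q) else ((\r.false) 4)) then (true || (false && true)) else true) else (((\s.s) (0 * 5)) == (if (let t = 1 in false) then 1 else 4))) then ((\a.((8 * 1) + (1 * 0))) ((if (0 == 9) then (let b = true in 6) else ((\c.3) false)) < ((if true then 0 else 3) * (1 - 9)))) else 2)
step 5: [beta@0.0.1] (if (if (0 < 1) then (if (if ((\p.true) true) then (let q = true in q) else ((\r.false) 4)) then (true || (false && true)) else true) else (((\s.s) (0 * 5)) == (if (let t = 1 in false) then 1 else 4))) then ((\a.((8 * 1) + (1 * 0))) ((if (0 == 9) then (let b = true in 6) else ((\c.3) false)) < ((if true then 0 else 3) * (1 - 9)))) else 2)
step 6: [delta@0.0] (if (if true then (if (if ((\p.true) true) then (let q = true in q) else ((\r.false) 4)) then (true || (false && true)) else true) else (((\s.s) (0 * 5)) == (if (let t = 1 in false) then 1 else 4))) then ((\a.((8 * 1) + (1 * 0))) ((if (0 == 9) then (let b = true in 6) else ((\c.3) false)) < ((if true then 0 else 3) * (1 - 9)))) else 2)
step 7: [if@0] (if (if (if ((\p.true) true) then (let q = true in q) else ((\r.false) 4)) then (true || (false && true)) else true) then ((\a.((8 * 1) + (1 * 0))) ((if (0 == 9) then (let b = true in 6) else ((\c.3) false)) < ((if true then 0 else 3) * (1 - 9)))) else 2)
step 8: [beta@0.0.0] (if (if (if true then (let q = true in q) else ((\r.false) 4)) then (true || (false && true)) else true) then ((\a.((8 * 1) + (1 * 0))) ((if (0 == 9) then (let b = true in 6) else ((\c.3) false)) < ((if true then 0 else 3) * (1 - 9)))) else 2)
step 9: [if@0.0] (if (if (let q = true in q) then (true || (false && true)) else true) then ((\a.((8 * 1) + (1 * 0))) ((if (0 == 9) then (let b = true in 6) else ((\c.3) false)) < ((if true then 0 else 3) * (1 - 9)))) else 2)
step 10: [let@0.0] (if (if true then (true || (false && true)) else true) then ((\a.((8 * 1) + (1 * 0))) ((if (0 == 9) then (let b = true in 6) else ((\c.3) false)) < ((if true then 0 else 3) * (1 - 9)))) else 2)
step 11: [if@0] (if (true || (false && true)) then ((\a.((8 * 1) + (1 * 0))) ((if (0 == 9) then (let b = true in 6) else ((\c.3) false)) < ((if true then 0 else 3) * (1 - 9)))) else 2)
step 12: [delta@0.1] (if (true || false) then ((\a.((8 * 1) + (1 * 0))) ((if (0 == 9) then (let b = true in 6) else ((\c.3) false)) < ((if true then 0 else 3) * (1 - 9)))) else 2)
step 13: [delta@0] (if true then ((\a.((8 * 1) + (1 * 0))) ((if (0 == 9) then (let b = true in 6) else ((\c.3) false)) < ((if true then 0 else 3) * (1 - 9)))) else 2)
step 14: [if@root] ((\a.((8 * 1) + (1 * 0))) ((if (0 == 9) then (let b = true in 6) else ((\c.3) false)) < ((if true then 0 else 3) * (1 - 9))))
step 15: [delta@1.0.0] ((\a.((8 * 1) + (1 * 0))) ((if false then (let b = true in 6) else ((\c.3) false)) < ((if true then 0 else 3) * (1 - 9))))
step 16: [if@1.0] ((\a.((8 * 1) + (1 * 0))) (((\c.3) false) < ((if true then 0 else 3) * (1 - 9))))
step 17: [beta@1.0] ((\a.((8 * 1) + (1 * 0))) (3 < ((if true then 0 else 3) * (1 - 9))))
step 18: [if@1.1.0] ((\a.((8 * 1) + (1 * 0))) (3 < (0 * (1 - 9))))
step 19: [delta@1.1.1] ((\a.((8 * 1) + (1 * 0))) (3 < (0 * -8)))
step 20: [delta@1.1] ((\a.((8 * 1) + (1 * 0))) (3 < 0))
step 21: [delta@1] ((\a.((8 * 1) + (1 * 0))) false)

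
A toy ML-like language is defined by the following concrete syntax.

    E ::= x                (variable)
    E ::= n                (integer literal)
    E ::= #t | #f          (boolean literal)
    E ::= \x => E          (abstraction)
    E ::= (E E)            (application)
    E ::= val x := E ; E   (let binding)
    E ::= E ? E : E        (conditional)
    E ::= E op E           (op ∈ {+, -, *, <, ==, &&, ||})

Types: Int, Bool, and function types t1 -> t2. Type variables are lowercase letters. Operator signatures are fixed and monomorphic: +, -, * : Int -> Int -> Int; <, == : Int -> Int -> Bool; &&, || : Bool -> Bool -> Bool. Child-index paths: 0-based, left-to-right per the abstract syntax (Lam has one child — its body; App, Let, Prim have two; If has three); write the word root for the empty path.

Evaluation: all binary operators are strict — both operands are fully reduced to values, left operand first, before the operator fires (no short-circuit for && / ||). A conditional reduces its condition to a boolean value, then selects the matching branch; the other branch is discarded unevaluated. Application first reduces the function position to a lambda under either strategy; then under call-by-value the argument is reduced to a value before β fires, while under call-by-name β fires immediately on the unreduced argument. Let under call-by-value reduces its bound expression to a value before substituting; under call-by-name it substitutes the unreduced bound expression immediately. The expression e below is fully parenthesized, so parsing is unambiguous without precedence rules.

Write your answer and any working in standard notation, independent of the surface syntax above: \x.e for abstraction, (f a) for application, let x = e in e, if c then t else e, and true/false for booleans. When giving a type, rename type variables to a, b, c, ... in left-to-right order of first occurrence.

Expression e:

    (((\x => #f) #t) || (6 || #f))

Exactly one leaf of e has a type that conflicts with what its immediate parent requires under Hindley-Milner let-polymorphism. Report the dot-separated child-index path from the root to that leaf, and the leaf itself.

Working:
\x._ : a -> Bool
  unify a -> Bool ~ Bool -> b
  unify a ~ Bool
  unify Bool ~ b
_ _ : Bool
  unify Bool ~ Bool
  unify Int ~ Bool
  FAIL: mismatch Int ~ Bool

Answer: 1.0 : 6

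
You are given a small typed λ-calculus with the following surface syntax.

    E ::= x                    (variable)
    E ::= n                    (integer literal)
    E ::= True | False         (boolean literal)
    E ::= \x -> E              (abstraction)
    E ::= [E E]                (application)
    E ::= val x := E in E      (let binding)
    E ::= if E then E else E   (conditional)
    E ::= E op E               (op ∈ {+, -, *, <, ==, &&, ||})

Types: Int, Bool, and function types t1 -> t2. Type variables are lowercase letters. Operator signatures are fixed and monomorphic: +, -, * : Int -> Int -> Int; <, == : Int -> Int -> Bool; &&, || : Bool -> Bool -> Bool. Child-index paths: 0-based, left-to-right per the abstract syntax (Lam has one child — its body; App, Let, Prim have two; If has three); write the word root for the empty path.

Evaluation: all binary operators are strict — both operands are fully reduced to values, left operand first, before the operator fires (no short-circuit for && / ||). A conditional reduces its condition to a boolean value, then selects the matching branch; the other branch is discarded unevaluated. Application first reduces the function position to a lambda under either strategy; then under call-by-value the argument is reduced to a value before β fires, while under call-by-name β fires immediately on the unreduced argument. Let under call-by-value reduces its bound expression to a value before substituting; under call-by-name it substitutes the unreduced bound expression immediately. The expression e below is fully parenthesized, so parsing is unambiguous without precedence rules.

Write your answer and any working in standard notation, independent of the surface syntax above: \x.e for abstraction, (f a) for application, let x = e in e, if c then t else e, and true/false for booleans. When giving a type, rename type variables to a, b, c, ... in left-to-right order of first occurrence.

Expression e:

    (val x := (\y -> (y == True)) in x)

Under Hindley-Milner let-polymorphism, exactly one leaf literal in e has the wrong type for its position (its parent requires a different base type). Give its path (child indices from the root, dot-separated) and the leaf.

Answer: 0.0.1 : true

Derivation:
y : a
  unify a ~ Int
  unify Bool ~ Int
  FAIL: mismatch Bool ~ Int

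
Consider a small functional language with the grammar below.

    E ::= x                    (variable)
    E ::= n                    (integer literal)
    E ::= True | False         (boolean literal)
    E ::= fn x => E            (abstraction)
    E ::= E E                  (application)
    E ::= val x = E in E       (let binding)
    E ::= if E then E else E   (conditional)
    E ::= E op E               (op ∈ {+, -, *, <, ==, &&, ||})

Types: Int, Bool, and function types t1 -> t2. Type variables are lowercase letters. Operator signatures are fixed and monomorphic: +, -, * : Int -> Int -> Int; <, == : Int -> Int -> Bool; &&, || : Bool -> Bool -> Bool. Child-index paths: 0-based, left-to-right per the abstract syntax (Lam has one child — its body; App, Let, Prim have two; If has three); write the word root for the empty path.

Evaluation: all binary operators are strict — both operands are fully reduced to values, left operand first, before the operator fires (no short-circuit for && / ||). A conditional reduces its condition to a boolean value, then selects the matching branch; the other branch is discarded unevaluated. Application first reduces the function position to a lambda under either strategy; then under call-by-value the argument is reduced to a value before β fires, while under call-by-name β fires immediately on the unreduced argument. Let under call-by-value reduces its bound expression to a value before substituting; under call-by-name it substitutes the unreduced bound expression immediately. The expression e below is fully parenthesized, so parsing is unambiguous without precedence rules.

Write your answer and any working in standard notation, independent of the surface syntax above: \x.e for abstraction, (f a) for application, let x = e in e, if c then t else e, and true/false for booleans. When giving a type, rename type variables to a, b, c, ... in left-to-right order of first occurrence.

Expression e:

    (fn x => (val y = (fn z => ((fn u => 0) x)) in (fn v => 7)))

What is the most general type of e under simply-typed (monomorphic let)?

Derivation:
\u._ : c -> Int
x : a
  unify c -> Int ~ a -> d
  unify c ~ a
  unify Int ~ d
_ _ : Int
\z._ : b -> Int
let y : b -> Int
\v._ : e -> Int
\x._ : a -> e -> Int

Answer: a -> b -> Int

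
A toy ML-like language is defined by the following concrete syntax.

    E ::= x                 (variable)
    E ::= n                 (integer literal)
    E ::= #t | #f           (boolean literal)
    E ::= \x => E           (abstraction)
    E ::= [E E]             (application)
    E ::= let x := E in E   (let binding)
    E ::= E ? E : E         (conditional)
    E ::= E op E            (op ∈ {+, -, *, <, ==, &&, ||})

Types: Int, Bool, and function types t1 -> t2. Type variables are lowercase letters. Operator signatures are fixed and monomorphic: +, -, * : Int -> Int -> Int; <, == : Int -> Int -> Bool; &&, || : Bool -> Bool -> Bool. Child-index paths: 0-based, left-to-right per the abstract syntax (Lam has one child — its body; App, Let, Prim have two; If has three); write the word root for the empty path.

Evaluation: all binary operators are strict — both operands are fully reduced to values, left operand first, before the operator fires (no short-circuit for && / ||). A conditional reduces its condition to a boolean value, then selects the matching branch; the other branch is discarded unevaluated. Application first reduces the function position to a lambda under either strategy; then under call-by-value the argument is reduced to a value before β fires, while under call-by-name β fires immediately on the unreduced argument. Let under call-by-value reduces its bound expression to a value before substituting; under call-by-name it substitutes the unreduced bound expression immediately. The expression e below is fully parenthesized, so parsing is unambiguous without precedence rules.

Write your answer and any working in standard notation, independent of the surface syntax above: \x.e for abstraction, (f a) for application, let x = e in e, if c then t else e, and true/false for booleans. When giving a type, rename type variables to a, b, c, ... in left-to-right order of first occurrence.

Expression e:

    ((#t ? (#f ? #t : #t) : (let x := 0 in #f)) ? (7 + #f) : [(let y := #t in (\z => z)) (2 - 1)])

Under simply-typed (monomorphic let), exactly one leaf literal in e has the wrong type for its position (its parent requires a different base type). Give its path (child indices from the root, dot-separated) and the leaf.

Answer: 1.1 : false

Trace:
  unify Bool ~ Bool
  unify Bool ~ Bool
  unify Bool ~ Bool
let x : Int
  unify Bool ~ Bool
  unify Bool ~ Bool
  unify Int ~ Int
  unify Bool ~ Int
  FAIL: mismatch Bool ~ Int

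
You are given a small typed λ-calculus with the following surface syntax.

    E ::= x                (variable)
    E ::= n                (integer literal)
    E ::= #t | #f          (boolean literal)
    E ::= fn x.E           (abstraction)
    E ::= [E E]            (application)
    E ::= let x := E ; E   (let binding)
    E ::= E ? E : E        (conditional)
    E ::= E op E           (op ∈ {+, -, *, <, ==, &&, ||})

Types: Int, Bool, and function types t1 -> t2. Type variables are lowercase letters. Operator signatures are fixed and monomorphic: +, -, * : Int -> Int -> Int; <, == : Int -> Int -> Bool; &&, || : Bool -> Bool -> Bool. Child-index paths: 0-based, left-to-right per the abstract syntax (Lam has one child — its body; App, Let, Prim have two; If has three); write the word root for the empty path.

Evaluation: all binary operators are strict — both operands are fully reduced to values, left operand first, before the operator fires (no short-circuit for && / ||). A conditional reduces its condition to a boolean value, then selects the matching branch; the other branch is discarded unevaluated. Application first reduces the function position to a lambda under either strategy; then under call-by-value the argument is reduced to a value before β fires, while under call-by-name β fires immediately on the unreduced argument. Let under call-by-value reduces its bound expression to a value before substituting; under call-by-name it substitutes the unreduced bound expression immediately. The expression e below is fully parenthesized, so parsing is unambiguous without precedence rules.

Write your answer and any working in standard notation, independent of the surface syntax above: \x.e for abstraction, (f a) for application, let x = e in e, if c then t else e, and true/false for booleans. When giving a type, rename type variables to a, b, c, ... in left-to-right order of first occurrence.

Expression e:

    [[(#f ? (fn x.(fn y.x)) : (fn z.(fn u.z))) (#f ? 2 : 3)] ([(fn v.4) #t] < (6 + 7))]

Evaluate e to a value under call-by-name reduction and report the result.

Derivation:
step 0: (((if false then (\x.(\y.x)) else (\z.(\u.z))) (if false then 2 else 3)) (((\v.4) true) < (6 + 7)))
step 1: [if@0.0] (((\z.(\u.z)) (if false then 2 else 3)) (((\v.4) true) < (6 + 7)))
step 2: [beta@0] ((\u.(if false then 2 else 3)) (((\v.4) true) < (6 + 7)))
step 3: [beta@root] (if false then 2 else 3)
step 4: [if@root] 3

Answer: 3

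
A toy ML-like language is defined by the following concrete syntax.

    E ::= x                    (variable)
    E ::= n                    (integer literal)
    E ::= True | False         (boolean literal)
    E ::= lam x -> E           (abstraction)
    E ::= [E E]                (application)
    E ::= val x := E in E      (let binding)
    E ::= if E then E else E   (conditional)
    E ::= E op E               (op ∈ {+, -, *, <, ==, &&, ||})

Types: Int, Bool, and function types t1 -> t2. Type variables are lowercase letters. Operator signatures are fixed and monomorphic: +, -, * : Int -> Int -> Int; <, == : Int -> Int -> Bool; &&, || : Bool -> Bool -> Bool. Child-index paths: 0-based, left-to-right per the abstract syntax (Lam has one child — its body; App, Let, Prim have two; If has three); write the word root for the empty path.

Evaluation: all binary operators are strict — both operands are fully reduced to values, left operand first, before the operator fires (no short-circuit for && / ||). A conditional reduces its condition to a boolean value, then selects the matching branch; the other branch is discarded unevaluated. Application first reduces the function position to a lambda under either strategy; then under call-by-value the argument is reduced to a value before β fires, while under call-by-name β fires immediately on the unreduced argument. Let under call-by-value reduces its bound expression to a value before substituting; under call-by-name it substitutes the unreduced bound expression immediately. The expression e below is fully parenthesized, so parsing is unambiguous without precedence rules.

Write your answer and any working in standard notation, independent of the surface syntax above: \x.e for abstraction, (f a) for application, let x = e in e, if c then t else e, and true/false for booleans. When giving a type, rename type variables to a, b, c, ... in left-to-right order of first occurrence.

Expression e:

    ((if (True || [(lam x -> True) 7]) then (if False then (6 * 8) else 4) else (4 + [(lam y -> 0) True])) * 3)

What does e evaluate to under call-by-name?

Trace:
step 0: ((if (true || ((\x.true) 7)) then (if false then (6 * 8) else 4) else (4 + ((\y.0) true))) * 3)
step 1: [beta@0.0.1] ((if (true || true) then (if false then (6 * 8) else 4) else (4 + ((\y.0) true))) * 3)
step 2: [delta@0.0] ((if true then (if false then (6 * 8) else 4) else (4 + ((\y.0) true))) * 3)
step 3: [if@0] ((if false then (6 * 8) else 4) * 3)
step 4: [if@0] (4 * 3)
step 5: [delta@root] 12

Answer: 12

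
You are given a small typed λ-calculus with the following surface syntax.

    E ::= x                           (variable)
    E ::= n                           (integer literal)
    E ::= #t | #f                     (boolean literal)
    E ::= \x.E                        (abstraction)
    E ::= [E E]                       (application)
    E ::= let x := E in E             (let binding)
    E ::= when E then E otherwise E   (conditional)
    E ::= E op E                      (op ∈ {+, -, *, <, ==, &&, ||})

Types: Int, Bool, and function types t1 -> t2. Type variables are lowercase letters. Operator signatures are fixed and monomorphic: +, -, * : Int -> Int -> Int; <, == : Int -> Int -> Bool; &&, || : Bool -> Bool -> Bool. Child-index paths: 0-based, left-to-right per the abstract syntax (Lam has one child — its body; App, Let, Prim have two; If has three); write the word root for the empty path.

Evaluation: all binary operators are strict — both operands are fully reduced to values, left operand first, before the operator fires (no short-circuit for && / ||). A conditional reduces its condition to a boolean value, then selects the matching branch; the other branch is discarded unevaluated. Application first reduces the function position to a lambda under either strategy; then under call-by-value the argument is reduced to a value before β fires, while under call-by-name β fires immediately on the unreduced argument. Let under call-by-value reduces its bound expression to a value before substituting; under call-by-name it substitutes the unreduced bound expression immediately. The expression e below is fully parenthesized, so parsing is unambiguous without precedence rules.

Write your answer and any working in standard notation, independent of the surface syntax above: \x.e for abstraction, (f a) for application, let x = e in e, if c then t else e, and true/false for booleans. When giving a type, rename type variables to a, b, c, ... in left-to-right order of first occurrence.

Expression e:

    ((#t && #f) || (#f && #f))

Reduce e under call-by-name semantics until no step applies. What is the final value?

Answer: false

Derivation:
step 0: ((true && false) || (false && false))
step 1: [delta@0] (false || (false && false))
step 2: [delta@1] (false || false)
step 3: [delta@root] false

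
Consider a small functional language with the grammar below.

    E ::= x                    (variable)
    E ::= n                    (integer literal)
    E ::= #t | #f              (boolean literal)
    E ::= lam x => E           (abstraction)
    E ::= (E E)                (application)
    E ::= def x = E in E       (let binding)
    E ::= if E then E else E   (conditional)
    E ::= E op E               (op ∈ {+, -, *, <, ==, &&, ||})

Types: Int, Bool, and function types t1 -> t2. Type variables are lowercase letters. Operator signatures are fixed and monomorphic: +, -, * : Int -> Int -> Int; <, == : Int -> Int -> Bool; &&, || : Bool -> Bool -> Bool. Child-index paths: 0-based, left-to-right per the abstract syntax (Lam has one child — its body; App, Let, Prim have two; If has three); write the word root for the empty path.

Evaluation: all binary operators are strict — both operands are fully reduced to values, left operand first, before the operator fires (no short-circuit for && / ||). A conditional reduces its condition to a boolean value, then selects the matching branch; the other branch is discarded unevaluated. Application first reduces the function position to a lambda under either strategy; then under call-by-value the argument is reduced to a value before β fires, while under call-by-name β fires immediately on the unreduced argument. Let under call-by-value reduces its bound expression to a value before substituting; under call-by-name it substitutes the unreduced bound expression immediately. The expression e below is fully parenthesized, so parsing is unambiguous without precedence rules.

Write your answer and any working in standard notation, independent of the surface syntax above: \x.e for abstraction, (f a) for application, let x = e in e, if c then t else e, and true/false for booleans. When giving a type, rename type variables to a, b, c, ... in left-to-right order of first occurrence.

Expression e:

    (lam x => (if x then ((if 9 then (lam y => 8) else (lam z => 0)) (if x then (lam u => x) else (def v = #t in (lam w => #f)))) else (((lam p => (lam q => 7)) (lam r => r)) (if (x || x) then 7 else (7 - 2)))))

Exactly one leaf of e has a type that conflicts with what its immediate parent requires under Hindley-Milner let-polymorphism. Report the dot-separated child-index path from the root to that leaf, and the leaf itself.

Trace:
x : a
  unify a ~ Bool
  unify Int ~ Bool
  FAIL: mismatch Int ~ Bool

Answer: 0.1.0.0 : 9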